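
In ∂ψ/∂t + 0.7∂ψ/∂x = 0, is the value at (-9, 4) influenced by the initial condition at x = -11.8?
Yes. The characteristic through (-9, 4) passes through x = -11.8.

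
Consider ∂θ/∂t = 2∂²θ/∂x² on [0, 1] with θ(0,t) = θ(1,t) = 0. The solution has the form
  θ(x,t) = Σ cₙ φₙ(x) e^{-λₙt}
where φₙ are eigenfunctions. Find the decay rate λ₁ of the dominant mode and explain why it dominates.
Eigenvalues: λₙ = 2n²π².
First three modes:
  n=1: λ₁ = 2π² ≈ 19.739
  n=2: λ₂ = 8π² ≈ 78.957 (4× faster decay)
  n=3: λ₃ = 18π² ≈ 177.653 (9× faster decay)
As t → ∞, higher modes decay exponentially faster. The n=1 mode dominates: θ ~ c₁ sin(πx) e^{-λ₁t}.
Decay rate: λ₁ = 2π² ≈ 19.739.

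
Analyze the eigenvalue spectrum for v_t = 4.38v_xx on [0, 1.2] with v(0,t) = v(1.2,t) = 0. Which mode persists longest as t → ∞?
Eigenvalues: λₙ = 4.38n²π²/1.2².
First three modes:
  n=1: λ₁ = 4.38π²/1.2² ≈ 30.02
  n=2: λ₂ = 17.52π²/1.2² ≈ 120.08 (4× faster decay)
  n=3: λ₃ = 39.42π²/1.2² ≈ 270.18 (9× faster decay)
As t → ∞, higher modes decay exponentially faster. The n=1 mode dominates: v ~ c₁ sin(πx/1.2) e^{-λ₁t}.
Decay rate: λ₁ = 4.38π²/1.2² ≈ 30.02.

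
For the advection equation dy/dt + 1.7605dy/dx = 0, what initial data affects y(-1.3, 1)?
A single point: x = -3.0605. The characteristic through (-1.3, 1) is x - 1.7605t = const, so x = -1.3 - 1.7605·1 = -3.0605.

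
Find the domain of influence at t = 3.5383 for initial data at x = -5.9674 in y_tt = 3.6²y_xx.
Domain of influence: [-18.70528, 6.77048]. Data at x = -5.9674 spreads outward at speed 3.6.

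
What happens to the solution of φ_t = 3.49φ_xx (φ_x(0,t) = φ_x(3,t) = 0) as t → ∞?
φ → constant (steady state). Heat is conserved (no flux at boundaries); solution approaches the spatial average.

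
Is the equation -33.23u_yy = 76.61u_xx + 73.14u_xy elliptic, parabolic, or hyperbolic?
Rewriting in standard form: -76.61u_xx - 73.14u_xy - 33.23u_yy = 0. Computing B² - 4AC with A = -76.61, B = -73.14, C = -33.23: discriminant = -4833.5416 (negative). Answer: elliptic.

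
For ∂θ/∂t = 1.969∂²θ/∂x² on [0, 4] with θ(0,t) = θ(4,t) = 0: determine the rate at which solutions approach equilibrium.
Eigenvalues: λₙ = 1.969n²π²/4².
First three modes:
  n=1: λ₁ = 1.969π²/4² ≈ 1.215
  n=2: λ₂ = 7.876π²/4² ≈ 4.858 (4× faster decay)
  n=3: λ₃ = 17.721π²/4² ≈ 10.931 (9× faster decay)
As t → ∞, higher modes decay exponentially faster. The n=1 mode dominates: θ ~ c₁ sin(πx/4) e^{-λ₁t}.
Decay rate: λ₁ = 1.969π²/4² ≈ 1.215.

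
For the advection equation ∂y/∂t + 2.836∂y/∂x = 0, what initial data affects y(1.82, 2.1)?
A single point: x = -4.1356. The characteristic through (1.82, 2.1) is x - 2.836t = const, so x = 1.82 - 2.836·2.1 = -4.1356.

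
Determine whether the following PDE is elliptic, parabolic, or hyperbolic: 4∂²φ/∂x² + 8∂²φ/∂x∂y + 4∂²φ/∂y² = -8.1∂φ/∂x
Rewriting in standard form: 4∂²φ/∂x² + 8∂²φ/∂x∂y + 4∂²φ/∂y² + 8.1∂φ/∂x = 0. Coefficients: A = 4, B = 8, C = 4. B² - 4AC = 0, which is zero, so the equation is parabolic.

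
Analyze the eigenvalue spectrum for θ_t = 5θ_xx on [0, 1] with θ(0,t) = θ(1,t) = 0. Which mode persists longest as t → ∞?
Eigenvalues: λₙ = 5n²π².
First three modes:
  n=1: λ₁ = 5π² ≈ 49.348
  n=2: λ₂ = 20π² ≈ 197.392 (4× faster decay)
  n=3: λ₃ = 45π² ≈ 444.132 (9× faster decay)
As t → ∞, higher modes decay exponentially faster. The n=1 mode dominates: θ ~ c₁ sin(πx) e^{-λ₁t}.
Decay rate: λ₁ = 5π² ≈ 49.348.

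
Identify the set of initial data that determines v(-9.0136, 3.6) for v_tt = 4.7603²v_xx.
Domain of dependence: [-26.15068, 8.12348]. Signals travel at speed 4.7603, so data within |x - -9.0136| ≤ 4.7603·3.6 = 17.13708 can reach the point.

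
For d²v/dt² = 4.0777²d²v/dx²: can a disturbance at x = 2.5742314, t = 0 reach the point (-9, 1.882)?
No. The domain of dependence is [-16.6742314, -1.3257686], and 2.5742314 is outside this interval.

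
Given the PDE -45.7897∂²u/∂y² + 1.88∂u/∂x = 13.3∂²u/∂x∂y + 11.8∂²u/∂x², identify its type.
Rewriting in standard form: -11.8∂²u/∂x² - 13.3∂²u/∂x∂y - 45.7897∂²u/∂y² + 1.88∂u/∂x = 0. The second-order coefficients are A = -11.8, B = -13.3, C = -45.7897. Since B² - 4AC = -1984.38384 < 0, this is an elliptic PDE.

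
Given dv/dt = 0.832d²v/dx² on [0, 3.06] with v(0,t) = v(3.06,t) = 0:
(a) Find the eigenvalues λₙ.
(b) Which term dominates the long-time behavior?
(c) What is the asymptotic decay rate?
Eigenvalues: λₙ = 0.832n²π²/3.06².
First three modes:
  n=1: λ₁ = 0.832π²/3.06² ≈ 0.877
  n=2: λ₂ = 3.328π²/3.06² ≈ 3.508 (4× faster decay)
  n=3: λ₃ = 7.488π²/3.06² ≈ 7.893 (9× faster decay)
As t → ∞, higher modes decay exponentially faster. The n=1 mode dominates: v ~ c₁ sin(πx/3.06) e^{-λ₁t}.
Decay rate: λ₁ = 0.832π²/3.06² ≈ 0.877.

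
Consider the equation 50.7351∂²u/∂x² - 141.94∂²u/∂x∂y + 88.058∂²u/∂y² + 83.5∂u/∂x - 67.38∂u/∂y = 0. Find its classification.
Hyperbolic. (A = 50.7351, B = -141.94, C = 88.058 gives B² - 4AC = 2276.4378568.)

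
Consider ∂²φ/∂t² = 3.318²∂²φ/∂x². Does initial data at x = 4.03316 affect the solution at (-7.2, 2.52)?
No. The domain of dependence is [-15.56136, 1.16136], and 4.03316 is outside this interval.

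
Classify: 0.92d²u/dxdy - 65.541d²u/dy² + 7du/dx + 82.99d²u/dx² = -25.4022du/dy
Rewriting in standard form: 82.99d²u/dx² + 0.92d²u/dxdy - 65.541d²u/dy² + 7du/dx + 25.4022du/dy = 0. Hyperbolic (discriminant = 21757.83676).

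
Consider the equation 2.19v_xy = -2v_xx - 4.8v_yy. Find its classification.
Rewriting in standard form: 2v_xx + 2.19v_xy + 4.8v_yy = 0. Elliptic. (A = 2, B = 2.19, C = 4.8 gives B² - 4AC = -33.6039.)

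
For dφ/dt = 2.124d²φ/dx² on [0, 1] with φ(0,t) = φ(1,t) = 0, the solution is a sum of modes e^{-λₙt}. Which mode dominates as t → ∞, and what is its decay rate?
Eigenvalues: λₙ = 2.124n²π².
First three modes:
  n=1: λ₁ = 2.124π² ≈ 20.963
  n=2: λ₂ = 8.496π² ≈ 83.852 (4× faster decay)
  n=3: λ₃ = 19.116π² ≈ 188.667 (9× faster decay)
As t → ∞, higher modes decay exponentially faster. The n=1 mode dominates: φ ~ c₁ sin(πx) e^{-λ₁t}.
Decay rate: λ₁ = 2.124π² ≈ 20.963.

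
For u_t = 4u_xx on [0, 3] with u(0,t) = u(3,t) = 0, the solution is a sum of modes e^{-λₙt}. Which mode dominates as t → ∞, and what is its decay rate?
Eigenvalues: λₙ = 4n²π²/3².
First three modes:
  n=1: λ₁ = 4π²/3² ≈ 4.386
  n=2: λ₂ = 16π²/3² ≈ 17.546 (4× faster decay)
  n=3: λ₃ = 36π²/3² ≈ 39.478 (9× faster decay)
As t → ∞, higher modes decay exponentially faster. The n=1 mode dominates: u ~ c₁ sin(πx/3) e^{-λ₁t}.
Decay rate: λ₁ = 4π²/3² ≈ 4.386.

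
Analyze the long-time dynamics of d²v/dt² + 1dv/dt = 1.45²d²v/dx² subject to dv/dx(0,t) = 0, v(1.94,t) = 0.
Long-time behavior: v → 0. Damping (γ=1) dissipates energy; oscillations decay exponentially.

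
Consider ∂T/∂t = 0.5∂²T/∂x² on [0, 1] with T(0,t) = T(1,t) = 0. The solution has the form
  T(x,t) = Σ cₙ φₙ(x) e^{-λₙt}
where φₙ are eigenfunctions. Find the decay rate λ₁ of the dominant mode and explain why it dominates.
Eigenvalues: λₙ = 0.5n²π².
First three modes:
  n=1: λ₁ = 0.5π² ≈ 4.935
  n=2: λ₂ = 2π² ≈ 19.739 (4× faster decay)
  n=3: λ₃ = 4.5π² ≈ 44.413 (9× faster decay)
As t → ∞, higher modes decay exponentially faster. The n=1 mode dominates: T ~ c₁ sin(πx) e^{-λ₁t}.
Decay rate: λ₁ = 0.5π² ≈ 4.935.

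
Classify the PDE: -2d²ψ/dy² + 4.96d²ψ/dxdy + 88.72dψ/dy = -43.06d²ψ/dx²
Rewriting in standard form: 43.06d²ψ/dx² + 4.96d²ψ/dxdy - 2d²ψ/dy² + 88.72dψ/dy = 0. A = 43.06, B = 4.96, C = -2. Discriminant B² - 4AC = 369.0816. Since 369.0816 > 0, hyperbolic.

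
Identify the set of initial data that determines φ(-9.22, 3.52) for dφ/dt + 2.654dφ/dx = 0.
A single point: x = -18.56208. The characteristic through (-9.22, 3.52) is x - 2.654t = const, so x = -9.22 - 2.654·3.52 = -18.56208.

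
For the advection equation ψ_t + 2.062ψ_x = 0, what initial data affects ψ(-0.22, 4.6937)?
A single point: x = -9.8984094. The characteristic through (-0.22, 4.6937) is x - 2.062t = const, so x = -0.22 - 2.062·4.6937 = -9.8984094.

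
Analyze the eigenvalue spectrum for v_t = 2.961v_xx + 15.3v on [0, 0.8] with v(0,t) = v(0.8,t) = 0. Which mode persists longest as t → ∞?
Eigenvalues: λₙ = 2.961n²π²/0.8² - 15.3.
First three modes:
  n=1: λ₁ = 2.961π²/0.8² - 15.3 ≈ 30.362
  n=2: λ₂ = 11.844π²/0.8² - 15.3 ≈ 167.349
  n=3: λ₃ = 26.649π²/0.8² - 15.3 ≈ 395.661
Since 2.961π²/0.8² ≈ 45.662 > 15.3, all λₙ > 0.
The n=1 mode decays slowest → dominates as t → ∞.
Asymptotic: v ~ c₁ sin(πx/0.8) e^{-λ₁t} with decay rate λ₁ ≈ 30.362.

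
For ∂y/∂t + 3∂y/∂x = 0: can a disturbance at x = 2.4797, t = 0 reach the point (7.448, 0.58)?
No. Only data at x = 5.708 affects (7.448, 0.58). Advection has one-way propagation along characteristics.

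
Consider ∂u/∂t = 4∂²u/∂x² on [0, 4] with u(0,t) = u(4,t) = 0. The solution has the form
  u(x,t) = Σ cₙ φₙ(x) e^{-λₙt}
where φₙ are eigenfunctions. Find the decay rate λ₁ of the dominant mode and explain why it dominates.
Eigenvalues: λₙ = 4n²π²/4².
First three modes:
  n=1: λ₁ = 4π²/4² ≈ 2.467
  n=2: λ₂ = 16π²/4² ≈ 9.87 (4× faster decay)
  n=3: λ₃ = 36π²/4² ≈ 22.207 (9× faster decay)
As t → ∞, higher modes decay exponentially faster. The n=1 mode dominates: u ~ c₁ sin(πx/4) e^{-λ₁t}.
Decay rate: λ₁ = 4π²/4² ≈ 2.467.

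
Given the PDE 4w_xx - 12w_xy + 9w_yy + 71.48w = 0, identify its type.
The second-order coefficients are A = 4, B = -12, C = 9. Since B² - 4AC = 0 = 0, this is a parabolic PDE.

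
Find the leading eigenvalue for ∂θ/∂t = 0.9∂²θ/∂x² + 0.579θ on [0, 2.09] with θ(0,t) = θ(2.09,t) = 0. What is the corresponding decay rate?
Eigenvalues: λₙ = 0.9n²π²/2.09² - 0.579.
First three modes:
  n=1: λ₁ = 0.9π²/2.09² - 0.579 ≈ 1.455
  n=2: λ₂ = 3.6π²/2.09² - 0.579 ≈ 7.555
  n=3: λ₃ = 8.1π²/2.09² - 0.579 ≈ 17.723
Since 0.9π²/2.09² ≈ 2.034 > 0.579, all λₙ > 0.
The n=1 mode decays slowest → dominates as t → ∞.
Asymptotic: θ ~ c₁ sin(πx/2.09) e^{-λ₁t} with decay rate λ₁ ≈ 1.455.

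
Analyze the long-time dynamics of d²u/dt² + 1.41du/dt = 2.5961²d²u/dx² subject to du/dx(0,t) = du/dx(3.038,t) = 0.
Long-time behavior: u → constant (steady state). Damping (γ=1.41) dissipates the nonconstant modes; with Neumann BCs the spatial average obeys M''+γM'=0 and tends to a finite limit.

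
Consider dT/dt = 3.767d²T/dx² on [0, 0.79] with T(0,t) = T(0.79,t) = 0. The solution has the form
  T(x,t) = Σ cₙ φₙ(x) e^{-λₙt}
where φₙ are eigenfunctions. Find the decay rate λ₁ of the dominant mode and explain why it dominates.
Eigenvalues: λₙ = 3.767n²π²/0.79².
First three modes:
  n=1: λ₁ = 3.767π²/0.79² ≈ 59.572
  n=2: λ₂ = 15.068π²/0.79² ≈ 238.287 (4× faster decay)
  n=3: λ₃ = 33.903π²/0.79² ≈ 536.147 (9× faster decay)
As t → ∞, higher modes decay exponentially faster. The n=1 mode dominates: T ~ c₁ sin(πx/0.79) e^{-λ₁t}.
Decay rate: λ₁ = 3.767π²/0.79² ≈ 59.572.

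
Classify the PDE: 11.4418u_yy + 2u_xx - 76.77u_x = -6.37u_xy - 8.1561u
Rewriting in standard form: 2u_xx + 6.37u_xy + 11.4418u_yy - 76.77u_x + 8.1561u = 0. A = 2, B = 6.37, C = 11.4418. Discriminant B² - 4AC = -50.9575. Since -50.9575 < 0, elliptic.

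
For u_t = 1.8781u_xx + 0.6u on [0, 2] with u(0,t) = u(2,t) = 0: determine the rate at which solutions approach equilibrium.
Eigenvalues: λₙ = 1.8781n²π²/2² - 0.6.
First three modes:
  n=1: λ₁ = 1.8781π²/2² - 0.6 ≈ 4.034
  n=2: λ₂ = 7.5124π²/2² - 0.6 ≈ 17.936
  n=3: λ₃ = 16.9029π²/2² - 0.6 ≈ 41.106
Since 1.8781π²/2² ≈ 4.634 > 0.6, all λₙ > 0.
The n=1 mode decays slowest → dominates as t → ∞.
Asymptotic: u ~ c₁ sin(πx/2) e^{-λ₁t} with decay rate λ₁ ≈ 4.034.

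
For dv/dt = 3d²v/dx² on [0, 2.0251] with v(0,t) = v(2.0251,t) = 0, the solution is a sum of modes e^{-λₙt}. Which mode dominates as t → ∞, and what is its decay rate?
Eigenvalues: λₙ = 3n²π²/2.0251².
First three modes:
  n=1: λ₁ = 3π²/2.0251² ≈ 7.22
  n=2: λ₂ = 12π²/2.0251² ≈ 28.879 (4× faster decay)
  n=3: λ₃ = 27π²/2.0251² ≈ 64.979 (9× faster decay)
As t → ∞, higher modes decay exponentially faster. The n=1 mode dominates: v ~ c₁ sin(πx/2.0251) e^{-λ₁t}.
Decay rate: λ₁ = 3π²/2.0251² ≈ 7.22.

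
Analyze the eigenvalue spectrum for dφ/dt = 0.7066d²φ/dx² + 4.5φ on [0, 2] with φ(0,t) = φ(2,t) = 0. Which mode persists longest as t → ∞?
Eigenvalues: λₙ = 0.7066n²π²/2² - 4.5.
First three modes:
  n=1: λ₁ = 0.7066π²/2² - 4.5 ≈ -2.757
  n=2: λ₂ = 2.8264π²/2² - 4.5 ≈ 2.474
  n=3: λ₃ = 6.3594π²/2² - 4.5 ≈ 11.191
Since 0.7066π²/2² ≈ 1.743 < 4.5, λ₁ < 0.
The n=1 mode grows fastest (−λₙ is largest for n=1) → dominates.
Asymptotic: φ ~ c₁ sin(πx/2) e^{2.757t} (exponential growth at rate −λ₁ ≈ 2.757).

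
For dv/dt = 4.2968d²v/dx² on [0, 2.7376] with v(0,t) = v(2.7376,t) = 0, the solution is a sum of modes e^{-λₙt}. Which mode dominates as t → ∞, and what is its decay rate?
Eigenvalues: λₙ = 4.2968n²π²/2.7376².
First three modes:
  n=1: λ₁ = 4.2968π²/2.7376² ≈ 5.659
  n=2: λ₂ = 17.1872π²/2.7376² ≈ 22.634 (4× faster decay)
  n=3: λ₃ = 38.6712π²/2.7376² ≈ 50.927 (9× faster decay)
As t → ∞, higher modes decay exponentially faster. The n=1 mode dominates: v ~ c₁ sin(πx/2.7376) e^{-λ₁t}.
Decay rate: λ₁ = 4.2968π²/2.7376² ≈ 5.659.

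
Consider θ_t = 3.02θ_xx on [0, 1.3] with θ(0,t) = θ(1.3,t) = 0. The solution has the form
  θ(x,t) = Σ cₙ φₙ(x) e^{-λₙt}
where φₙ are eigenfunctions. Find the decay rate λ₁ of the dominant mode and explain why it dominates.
Eigenvalues: λₙ = 3.02n²π²/1.3².
First three modes:
  n=1: λ₁ = 3.02π²/1.3² ≈ 17.637
  n=2: λ₂ = 12.08π²/1.3² ≈ 70.547 (4× faster decay)
  n=3: λ₃ = 27.18π²/1.3² ≈ 158.731 (9× faster decay)
As t → ∞, higher modes decay exponentially faster. The n=1 mode dominates: θ ~ c₁ sin(πx/1.3) e^{-λ₁t}.
Decay rate: λ₁ = 3.02π²/1.3² ≈ 17.637.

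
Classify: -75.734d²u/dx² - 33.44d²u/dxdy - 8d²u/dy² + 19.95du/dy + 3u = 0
Elliptic (discriminant = -1305.2544).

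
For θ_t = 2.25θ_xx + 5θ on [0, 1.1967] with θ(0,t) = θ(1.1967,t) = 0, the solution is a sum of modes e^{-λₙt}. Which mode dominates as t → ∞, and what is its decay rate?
Eigenvalues: λₙ = 2.25n²π²/1.1967² - 5.
First three modes:
  n=1: λ₁ = 2.25π²/1.1967² - 5 ≈ 10.506
  n=2: λ₂ = 9π²/1.1967² - 5 ≈ 57.026
  n=3: λ₃ = 20.25π²/1.1967² - 5 ≈ 134.558
Since 2.25π²/1.1967² ≈ 15.506 > 5, all λₙ > 0.
The n=1 mode decays slowest → dominates as t → ∞.
Asymptotic: θ ~ c₁ sin(πx/1.1967) e^{-λ₁t} with decay rate λ₁ ≈ 10.506.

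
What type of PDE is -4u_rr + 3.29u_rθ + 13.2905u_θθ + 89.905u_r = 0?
With A = -4, B = 3.29, C = 13.2905, the discriminant is 223.4721. This is a hyperbolic PDE.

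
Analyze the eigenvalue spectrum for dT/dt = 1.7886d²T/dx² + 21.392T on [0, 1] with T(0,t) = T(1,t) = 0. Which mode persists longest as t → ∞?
Eigenvalues: λₙ = 1.7886n²π²/1² - 21.392.
First three modes:
  n=1: λ₁ = 1.7886π² - 21.392 ≈ -3.739
  n=2: λ₂ = 7.1544π² - 21.392 ≈ 49.219
  n=3: λ₃ = 16.0974π² - 21.392 ≈ 137.483
Since 1.7886π² ≈ 17.653 < 21.392, λ₁ < 0.
The n=1 mode grows fastest (−λₙ is largest for n=1) → dominates.
Asymptotic: T ~ c₁ sin(πx/1) e^{3.739t} (exponential growth at rate −λ₁ ≈ 3.739).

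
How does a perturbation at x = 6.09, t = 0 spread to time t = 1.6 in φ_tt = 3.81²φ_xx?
Domain of influence: [-0.006, 12.186]. Data at x = 6.09 spreads outward at speed 3.81.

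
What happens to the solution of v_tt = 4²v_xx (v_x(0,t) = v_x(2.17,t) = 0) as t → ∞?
v oscillates about a mean that drifts linearly in t (generically unbounded; no decay). There is no damping, so the nonconstant modes persist as standing waves (energy conserved, no decay). But with Neumann conditions at both ends the constant mode has eigenvalue 0: the spatial mean M(t) of v satisfies M'' = 0, so M(t) = M(0) + M'(0)·t. Unless the initial velocity has zero mean (∫v_t(x,0)dx = 0), the solution grows linearly in t (unbounded, though not exponentially); if it does have zero mean, the solution stays bounded and simply oscillates.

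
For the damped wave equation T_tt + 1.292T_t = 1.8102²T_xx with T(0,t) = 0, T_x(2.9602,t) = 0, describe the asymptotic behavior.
T → 0. Damping (γ=1.292) dissipates energy; oscillations decay exponentially.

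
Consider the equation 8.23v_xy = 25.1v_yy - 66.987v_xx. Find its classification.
Rewriting in standard form: 66.987v_xx + 8.23v_xy - 25.1v_yy = 0. Hyperbolic. (A = 66.987, B = 8.23, C = -25.1 gives B² - 4AC = 6793.2277.)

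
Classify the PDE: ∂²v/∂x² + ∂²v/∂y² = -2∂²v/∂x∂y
Rewriting in standard form: ∂²v/∂x² + 2∂²v/∂x∂y + ∂²v/∂y² = 0. A = 1, B = 2, C = 1. Discriminant B² - 4AC = 0. Since 0 = 0, parabolic.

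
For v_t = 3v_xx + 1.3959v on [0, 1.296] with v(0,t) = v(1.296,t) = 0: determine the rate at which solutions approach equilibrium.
Eigenvalues: λₙ = 3n²π²/1.296² - 1.3959.
First three modes:
  n=1: λ₁ = 3π²/1.296² - 1.3959 ≈ 16.232
  n=2: λ₂ = 12π²/1.296² - 1.3959 ≈ 69.117
  n=3: λ₃ = 27π²/1.296² - 1.3959 ≈ 157.259
Since 3π²/1.296² ≈ 17.628 > 1.3959, all λₙ > 0.
The n=1 mode decays slowest → dominates as t → ∞.
Asymptotic: v ~ c₁ sin(πx/1.296) e^{-λ₁t} with decay rate λ₁ ≈ 16.232.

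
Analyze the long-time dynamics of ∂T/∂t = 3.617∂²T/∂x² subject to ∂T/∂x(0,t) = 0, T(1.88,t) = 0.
Long-time behavior: T → 0. Heat escapes through the Dirichlet boundary.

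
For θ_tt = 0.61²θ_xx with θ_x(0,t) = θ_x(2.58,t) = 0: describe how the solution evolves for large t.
θ oscillates about a mean that drifts linearly in t (generically unbounded; no decay). There is no damping, so the nonconstant modes persist as standing waves (energy conserved, no decay). But with Neumann conditions at both ends the constant mode has eigenvalue 0: the spatial mean M(t) of θ satisfies M'' = 0, so M(t) = M(0) + M'(0)·t. Unless the initial velocity has zero mean (∫θ_t(x,0)dx = 0), the solution grows linearly in t (unbounded, though not exponentially); if it does have zero mean, the solution stays bounded and simply oscillates.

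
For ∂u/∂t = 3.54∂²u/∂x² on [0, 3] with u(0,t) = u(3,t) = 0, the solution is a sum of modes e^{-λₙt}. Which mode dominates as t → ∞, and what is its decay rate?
Eigenvalues: λₙ = 3.54n²π²/3².
First three modes:
  n=1: λ₁ = 3.54π²/3² ≈ 3.882
  n=2: λ₂ = 14.16π²/3² ≈ 15.528 (4× faster decay)
  n=3: λ₃ = 31.86π²/3² ≈ 34.938 (9× faster decay)
As t → ∞, higher modes decay exponentially faster. The n=1 mode dominates: u ~ c₁ sin(πx/3) e^{-λ₁t}.
Decay rate: λ₁ = 3.54π²/3² ≈ 3.882.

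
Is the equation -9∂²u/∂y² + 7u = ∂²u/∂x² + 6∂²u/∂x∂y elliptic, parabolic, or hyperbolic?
Rewriting in standard form: -∂²u/∂x² - 6∂²u/∂x∂y - 9∂²u/∂y² + 7u = 0. Computing B² - 4AC with A = -1, B = -6, C = -9: discriminant = 0 (zero). Answer: parabolic.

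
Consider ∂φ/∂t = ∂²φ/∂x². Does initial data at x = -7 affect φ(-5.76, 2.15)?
Yes, for any finite x. The heat equation has infinite propagation speed, so all initial data affects all points at any t > 0.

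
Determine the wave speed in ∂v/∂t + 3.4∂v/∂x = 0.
Speed = 3.4. Information travels along x - 3.4t = const (rightward).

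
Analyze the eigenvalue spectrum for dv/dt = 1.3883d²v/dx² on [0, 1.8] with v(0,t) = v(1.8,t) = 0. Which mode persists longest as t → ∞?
Eigenvalues: λₙ = 1.3883n²π²/1.8².
First three modes:
  n=1: λ₁ = 1.3883π²/1.8² ≈ 4.229
  n=2: λ₂ = 5.5532π²/1.8² ≈ 16.916 (4× faster decay)
  n=3: λ₃ = 12.4947π²/1.8² ≈ 38.061 (9× faster decay)
As t → ∞, higher modes decay exponentially faster. The n=1 mode dominates: v ~ c₁ sin(πx/1.8) e^{-λ₁t}.
Decay rate: λ₁ = 1.3883π²/1.8² ≈ 4.229.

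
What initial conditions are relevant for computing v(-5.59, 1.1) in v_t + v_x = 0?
A single point: x = -6.69. The characteristic through (-5.59, 1.1) is x - 1t = const, so x = -5.59 - 1·1.1 = -6.69.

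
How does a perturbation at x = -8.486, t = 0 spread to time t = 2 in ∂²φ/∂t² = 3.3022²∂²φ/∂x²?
Domain of influence: [-15.0904, -1.8816]. Data at x = -8.486 spreads outward at speed 3.3022.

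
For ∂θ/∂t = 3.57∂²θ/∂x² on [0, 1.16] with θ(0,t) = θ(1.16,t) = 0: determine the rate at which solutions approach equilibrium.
Eigenvalues: λₙ = 3.57n²π²/1.16².
First three modes:
  n=1: λ₁ = 3.57π²/1.16² ≈ 26.185
  n=2: λ₂ = 14.28π²/1.16² ≈ 104.74 (4× faster decay)
  n=3: λ₃ = 32.13π²/1.16² ≈ 235.665 (9× faster decay)
As t → ∞, higher modes decay exponentially faster. The n=1 mode dominates: θ ~ c₁ sin(πx/1.16) e^{-λ₁t}.
Decay rate: λ₁ = 3.57π²/1.16² ≈ 26.185.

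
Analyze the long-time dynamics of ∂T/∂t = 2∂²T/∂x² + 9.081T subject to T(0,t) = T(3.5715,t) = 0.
Long-time behavior: T grows unboundedly. Reaction dominates diffusion (r=9.081 > κπ²/L²≈1.55); solution grows exponentially.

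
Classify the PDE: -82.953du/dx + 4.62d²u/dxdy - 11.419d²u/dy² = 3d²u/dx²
Rewriting in standard form: -3d²u/dx² + 4.62d²u/dxdy - 11.419d²u/dy² - 82.953du/dx = 0. A = -3, B = 4.62, C = -11.419. Discriminant B² - 4AC = -115.6836. Since -115.6836 < 0, elliptic.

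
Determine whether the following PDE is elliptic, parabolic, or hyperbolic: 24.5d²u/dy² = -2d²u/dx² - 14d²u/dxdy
Rewriting in standard form: 2d²u/dx² + 14d²u/dxdy + 24.5d²u/dy² = 0. Coefficients: A = 2, B = 14, C = 24.5. B² - 4AC = 0, which is zero, so the equation is parabolic.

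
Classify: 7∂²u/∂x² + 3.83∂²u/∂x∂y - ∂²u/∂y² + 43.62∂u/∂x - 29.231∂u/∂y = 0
Hyperbolic (discriminant = 42.6689).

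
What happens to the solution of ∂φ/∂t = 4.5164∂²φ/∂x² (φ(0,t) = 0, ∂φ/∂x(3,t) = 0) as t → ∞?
φ → 0. Heat escapes through the Dirichlet boundary.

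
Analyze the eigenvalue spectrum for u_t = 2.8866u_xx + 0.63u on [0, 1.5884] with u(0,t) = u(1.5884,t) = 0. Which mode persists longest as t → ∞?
Eigenvalues: λₙ = 2.8866n²π²/1.5884² - 0.63.
First three modes:
  n=1: λ₁ = 2.8866π²/1.5884² - 0.63 ≈ 10.662
  n=2: λ₂ = 11.5464π²/1.5884² - 0.63 ≈ 44.538
  n=3: λ₃ = 25.9794π²/1.5884² - 0.63 ≈ 100.997
Since 2.8866π²/1.5884² ≈ 11.292 > 0.63, all λₙ > 0.
The n=1 mode decays slowest → dominates as t → ∞.
Asymptotic: u ~ c₁ sin(πx/1.5884) e^{-λ₁t} with decay rate λ₁ ≈ 10.662.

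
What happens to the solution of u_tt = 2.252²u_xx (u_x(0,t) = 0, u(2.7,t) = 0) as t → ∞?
u oscillates (no decay). Energy is conserved; the solution oscillates indefinitely as standing waves.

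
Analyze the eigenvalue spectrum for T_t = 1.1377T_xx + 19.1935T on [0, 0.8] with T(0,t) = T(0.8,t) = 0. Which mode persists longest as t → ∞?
Eigenvalues: λₙ = 1.1377n²π²/0.8² - 19.1935.
First three modes:
  n=1: λ₁ = 1.1377π²/0.8² - 19.1935 ≈ -1.649
  n=2: λ₂ = 4.5508π²/0.8² - 19.1935 ≈ 50.986
  n=3: λ₃ = 10.2393π²/0.8² - 19.1935 ≈ 138.709
Since 1.1377π²/0.8² ≈ 17.545 < 19.1935, λ₁ < 0.
The n=1 mode grows fastest (−λₙ is largest for n=1) → dominates.
Asymptotic: T ~ c₁ sin(πx/0.8) e^{1.649t} (exponential growth at rate −λ₁ ≈ 1.649).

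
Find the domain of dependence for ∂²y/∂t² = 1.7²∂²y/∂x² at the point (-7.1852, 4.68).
Domain of dependence: [-15.1412, 0.7708]. Signals travel at speed 1.7, so data within |x - -7.1852| ≤ 1.7·4.68 = 7.956 can reach the point.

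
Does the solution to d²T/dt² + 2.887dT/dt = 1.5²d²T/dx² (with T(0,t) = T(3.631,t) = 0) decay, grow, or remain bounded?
T → 0. Damping (γ=2.887) dissipates energy; oscillations decay exponentially.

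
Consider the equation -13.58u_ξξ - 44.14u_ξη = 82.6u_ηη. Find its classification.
Rewriting in standard form: -13.58u_ξξ - 44.14u_ξη - 82.6u_ηη = 0. Elliptic. (A = -13.58, B = -44.14, C = -82.6 gives B² - 4AC = -2538.4924.)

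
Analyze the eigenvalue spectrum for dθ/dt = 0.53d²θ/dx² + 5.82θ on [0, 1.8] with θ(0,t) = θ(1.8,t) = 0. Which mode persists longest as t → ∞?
Eigenvalues: λₙ = 0.53n²π²/1.8² - 5.82.
First three modes:
  n=1: λ₁ = 0.53π²/1.8² - 5.82 ≈ -4.206
  n=2: λ₂ = 2.12π²/1.8² - 5.82 ≈ 0.638
  n=3: λ₃ = 4.77π²/1.8² - 5.82 ≈ 8.71
Since 0.53π²/1.8² ≈ 1.614 < 5.82, λ₁ < 0.
The n=1 mode grows fastest (−λₙ is largest for n=1) → dominates.
Asymptotic: θ ~ c₁ sin(πx/1.8) e^{4.206t} (exponential growth at rate −λ₁ ≈ 4.206).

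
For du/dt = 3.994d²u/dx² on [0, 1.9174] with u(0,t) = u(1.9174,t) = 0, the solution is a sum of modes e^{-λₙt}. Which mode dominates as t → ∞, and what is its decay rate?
Eigenvalues: λₙ = 3.994n²π²/1.9174².
First three modes:
  n=1: λ₁ = 3.994π²/1.9174² ≈ 10.722
  n=2: λ₂ = 15.976π²/1.9174² ≈ 42.889 (4× faster decay)
  n=3: λ₃ = 35.946π²/1.9174² ≈ 96.499 (9× faster decay)
As t → ∞, higher modes decay exponentially faster. The n=1 mode dominates: u ~ c₁ sin(πx/1.9174) e^{-λ₁t}.
Decay rate: λ₁ = 3.994π²/1.9174² ≈ 10.722.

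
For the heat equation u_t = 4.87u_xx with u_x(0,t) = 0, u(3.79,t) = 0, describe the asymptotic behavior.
u → 0. Heat escapes through the Dirichlet boundary.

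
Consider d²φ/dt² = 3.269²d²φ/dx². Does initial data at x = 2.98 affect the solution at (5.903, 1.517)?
Yes. The domain of dependence is [0.943927, 10.862073], and 2.98 ∈ [0.943927, 10.862073].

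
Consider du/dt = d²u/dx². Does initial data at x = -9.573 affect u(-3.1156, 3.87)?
Yes, for any finite x. The heat equation has infinite propagation speed, so all initial data affects all points at any t > 0.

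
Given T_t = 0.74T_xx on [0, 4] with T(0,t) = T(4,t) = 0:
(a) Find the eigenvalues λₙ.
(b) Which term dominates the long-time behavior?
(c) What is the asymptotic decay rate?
Eigenvalues: λₙ = 0.74n²π²/4².
First three modes:
  n=1: λ₁ = 0.74π²/4² ≈ 0.456
  n=2: λ₂ = 2.96π²/4² ≈ 1.826 (4× faster decay)
  n=3: λ₃ = 6.66π²/4² ≈ 4.108 (9× faster decay)
As t → ∞, higher modes decay exponentially faster. The n=1 mode dominates: T ~ c₁ sin(πx/4) e^{-λ₁t}.
Decay rate: λ₁ = 0.74π²/4² ≈ 0.456.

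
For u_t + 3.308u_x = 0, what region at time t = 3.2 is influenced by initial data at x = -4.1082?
At x = 6.4774. The characteristic carries data from (-4.1082, 0) to (6.4774, 3.2).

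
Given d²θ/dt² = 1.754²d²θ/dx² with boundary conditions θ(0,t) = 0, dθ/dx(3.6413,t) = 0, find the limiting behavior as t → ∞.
θ oscillates (no decay). Energy is conserved; the solution oscillates indefinitely as standing waves.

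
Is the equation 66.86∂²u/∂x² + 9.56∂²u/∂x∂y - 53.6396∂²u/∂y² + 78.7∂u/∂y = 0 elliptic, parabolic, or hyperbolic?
Computing B² - 4AC with A = 66.86, B = 9.56, C = -53.6396: discriminant = 14436.768224 (positive). Answer: hyperbolic.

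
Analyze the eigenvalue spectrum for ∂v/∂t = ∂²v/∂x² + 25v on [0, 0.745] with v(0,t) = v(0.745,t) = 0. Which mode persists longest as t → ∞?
Eigenvalues: λₙ = n²π²/0.745² - 25.
First three modes:
  n=1: λ₁ = π²/0.745² - 25 ≈ -7.218
  n=2: λ₂ = 4π²/0.745² - 25 ≈ 46.129
  n=3: λ₃ = 9π²/0.745² - 25 ≈ 135.04
Since π²/0.745² ≈ 17.782 < 25, λ₁ < 0.
The n=1 mode grows fastest (−λₙ is largest for n=1) → dominates.
Asymptotic: v ~ c₁ sin(πx/0.745) e^{7.218t} (exponential growth at rate −λ₁ ≈ 7.218).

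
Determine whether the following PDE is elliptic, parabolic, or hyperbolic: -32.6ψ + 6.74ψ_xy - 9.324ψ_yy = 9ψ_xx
Rewriting in standard form: -9ψ_xx + 6.74ψ_xy - 9.324ψ_yy - 32.6ψ = 0. Coefficients: A = -9, B = 6.74, C = -9.324. B² - 4AC = -290.2364, which is negative, so the equation is elliptic.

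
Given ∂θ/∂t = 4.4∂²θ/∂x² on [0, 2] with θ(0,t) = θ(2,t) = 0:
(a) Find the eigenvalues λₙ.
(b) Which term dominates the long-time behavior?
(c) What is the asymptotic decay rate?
Eigenvalues: λₙ = 4.4n²π²/2².
First three modes:
  n=1: λ₁ = 4.4π²/2² ≈ 10.857
  n=2: λ₂ = 17.6π²/2² ≈ 43.426 (4× faster decay)
  n=3: λ₃ = 39.6π²/2² ≈ 97.709 (9× faster decay)
As t → ∞, higher modes decay exponentially faster. The n=1 mode dominates: θ ~ c₁ sin(πx/2) e^{-λ₁t}.
Decay rate: λ₁ = 4.4π²/2² ≈ 10.857.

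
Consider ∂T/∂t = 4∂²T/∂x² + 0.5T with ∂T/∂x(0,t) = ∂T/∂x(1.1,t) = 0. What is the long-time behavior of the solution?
As t → ∞, T grows unboundedly. With Neumann BCs the constant mode has diffusion eigenvalue 0, so any r > 0 makes it grow like e^(0.5t); solution grows exponentially.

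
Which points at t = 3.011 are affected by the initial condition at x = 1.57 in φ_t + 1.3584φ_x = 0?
At x = 5.6601424. The characteristic carries data from (1.57, 0) to (5.6601424, 3.011).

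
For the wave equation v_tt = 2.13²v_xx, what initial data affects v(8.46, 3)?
Domain of dependence: [2.07, 14.85]. Signals travel at speed 2.13, so data within |x - 8.46| ≤ 2.13·3 = 6.39 can reach the point.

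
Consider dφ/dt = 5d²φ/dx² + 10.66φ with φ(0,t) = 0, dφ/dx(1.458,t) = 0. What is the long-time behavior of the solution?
As t → ∞, φ grows unboundedly. Reaction dominates diffusion (r=10.66 > κπ²/(4L²)≈5.8); solution grows exponentially.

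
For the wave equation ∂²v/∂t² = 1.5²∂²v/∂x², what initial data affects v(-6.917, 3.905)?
Domain of dependence: [-12.7745, -1.0595]. Signals travel at speed 1.5, so data within |x - -6.917| ≤ 1.5·3.905 = 5.8575 can reach the point.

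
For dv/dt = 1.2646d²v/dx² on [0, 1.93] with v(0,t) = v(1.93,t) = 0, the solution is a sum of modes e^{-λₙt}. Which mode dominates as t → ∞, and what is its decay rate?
Eigenvalues: λₙ = 1.2646n²π²/1.93².
First three modes:
  n=1: λ₁ = 1.2646π²/1.93² ≈ 3.351
  n=2: λ₂ = 5.0584π²/1.93² ≈ 13.403 (4× faster decay)
  n=3: λ₃ = 11.3814π²/1.93² ≈ 30.156 (9× faster decay)
As t → ∞, higher modes decay exponentially faster. The n=1 mode dominates: v ~ c₁ sin(πx/1.93) e^{-λ₁t}.
Decay rate: λ₁ = 1.2646π²/1.93² ≈ 3.351.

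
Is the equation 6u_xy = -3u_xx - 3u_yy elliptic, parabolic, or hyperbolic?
Rewriting in standard form: 3u_xx + 6u_xy + 3u_yy = 0. Computing B² - 4AC with A = 3, B = 6, C = 3: discriminant = 0 (zero). Answer: parabolic.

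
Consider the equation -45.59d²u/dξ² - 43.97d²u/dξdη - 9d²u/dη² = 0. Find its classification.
Hyperbolic. (A = -45.59, B = -43.97, C = -9 gives B² - 4AC = 292.1209.)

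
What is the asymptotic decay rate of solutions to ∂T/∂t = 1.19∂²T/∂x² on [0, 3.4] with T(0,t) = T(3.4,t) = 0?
Eigenvalues: λₙ = 1.19n²π²/3.4².
First three modes:
  n=1: λ₁ = 1.19π²/3.4² ≈ 1.016
  n=2: λ₂ = 4.76π²/3.4² ≈ 4.064 (4× faster decay)
  n=3: λ₃ = 10.71π²/3.4² ≈ 9.144 (9× faster decay)
As t → ∞, higher modes decay exponentially faster. The n=1 mode dominates: T ~ c₁ sin(πx/3.4) e^{-λ₁t}.
Decay rate: λ₁ = 1.19π²/3.4² ≈ 1.016.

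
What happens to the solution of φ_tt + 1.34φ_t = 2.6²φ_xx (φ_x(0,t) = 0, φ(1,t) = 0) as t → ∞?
φ → 0. Damping (γ=1.34) dissipates energy; oscillations decay exponentially.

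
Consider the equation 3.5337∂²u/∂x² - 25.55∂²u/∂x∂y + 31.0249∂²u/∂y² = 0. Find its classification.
Hyperbolic. (A = 3.5337, B = -25.55, C = 31.0249 gives B² - 4AC = 214.27174348.)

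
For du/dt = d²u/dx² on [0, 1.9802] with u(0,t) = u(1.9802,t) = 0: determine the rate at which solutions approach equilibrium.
Eigenvalues: λₙ = n²π²/1.9802².
First three modes:
  n=1: λ₁ = π²/1.9802² ≈ 2.517
  n=2: λ₂ = 4π²/1.9802² ≈ 10.068 (4× faster decay)
  n=3: λ₃ = 9π²/1.9802² ≈ 22.653 (9× faster decay)
As t → ∞, higher modes decay exponentially faster. The n=1 mode dominates: u ~ c₁ sin(πx/1.9802) e^{-λ₁t}.
Decay rate: λ₁ = π²/1.9802² ≈ 2.517.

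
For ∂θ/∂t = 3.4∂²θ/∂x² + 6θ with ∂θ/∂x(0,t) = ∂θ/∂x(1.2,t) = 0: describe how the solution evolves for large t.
θ grows unboundedly. With Neumann BCs the constant mode has diffusion eigenvalue 0, so any r > 0 makes it grow like e^(6t); solution grows exponentially.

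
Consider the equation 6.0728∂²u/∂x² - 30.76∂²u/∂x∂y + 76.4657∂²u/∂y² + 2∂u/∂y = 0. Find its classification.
Elliptic. (A = 6.0728, B = -30.76, C = 76.4657 gives B² - 4AC = -911.26601184.)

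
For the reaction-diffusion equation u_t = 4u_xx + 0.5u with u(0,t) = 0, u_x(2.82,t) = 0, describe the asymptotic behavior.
u → 0. Diffusion dominates reaction (r=0.5 < κπ²/(4L²)≈1.24); solution decays.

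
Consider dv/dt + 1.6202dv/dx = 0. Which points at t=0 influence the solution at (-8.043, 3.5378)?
A single point: x = -13.77494356. The characteristic through (-8.043, 3.5378) is x - 1.6202t = const, so x = -8.043 - 1.6202·3.5378 = -13.77494356.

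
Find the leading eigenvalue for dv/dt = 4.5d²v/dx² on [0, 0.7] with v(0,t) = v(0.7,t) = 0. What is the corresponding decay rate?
Eigenvalues: λₙ = 4.5n²π²/0.7².
First three modes:
  n=1: λ₁ = 4.5π²/0.7² ≈ 90.639
  n=2: λ₂ = 18π²/0.7² ≈ 362.557 (4× faster decay)
  n=3: λ₃ = 40.5π²/0.7² ≈ 815.753 (9× faster decay)
As t → ∞, higher modes decay exponentially faster. The n=1 mode dominates: v ~ c₁ sin(πx/0.7) e^{-λ₁t}.
Decay rate: λ₁ = 4.5π²/0.7² ≈ 90.639.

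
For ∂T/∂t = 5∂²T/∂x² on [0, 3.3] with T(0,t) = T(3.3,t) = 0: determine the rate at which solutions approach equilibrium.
Eigenvalues: λₙ = 5n²π²/3.3².
First three modes:
  n=1: λ₁ = 5π²/3.3² ≈ 4.531
  n=2: λ₂ = 20π²/3.3² ≈ 18.126 (4× faster decay)
  n=3: λ₃ = 45π²/3.3² ≈ 40.783 (9× faster decay)
As t → ∞, higher modes decay exponentially faster. The n=1 mode dominates: T ~ c₁ sin(πx/3.3) e^{-λ₁t}.
Decay rate: λ₁ = 5π²/3.3² ≈ 4.531.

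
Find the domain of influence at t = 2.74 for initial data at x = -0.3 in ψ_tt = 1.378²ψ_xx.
Domain of influence: [-4.07572, 3.47572]. Data at x = -0.3 spreads outward at speed 1.378.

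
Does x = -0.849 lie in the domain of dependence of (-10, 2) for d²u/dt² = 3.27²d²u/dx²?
No. The domain of dependence is [-16.54, -3.46], and -0.849 is outside this interval.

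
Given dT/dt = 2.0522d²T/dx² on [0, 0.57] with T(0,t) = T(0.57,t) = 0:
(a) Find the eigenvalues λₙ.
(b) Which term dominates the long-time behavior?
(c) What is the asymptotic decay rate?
Eigenvalues: λₙ = 2.0522n²π²/0.57².
First three modes:
  n=1: λ₁ = 2.0522π²/0.57² ≈ 62.34
  n=2: λ₂ = 8.2088π²/0.57² ≈ 249.362 (4× faster decay)
  n=3: λ₃ = 18.4698π²/0.57² ≈ 561.064 (9× faster decay)
As t → ∞, higher modes decay exponentially faster. The n=1 mode dominates: T ~ c₁ sin(πx/0.57) e^{-λ₁t}.
Decay rate: λ₁ = 2.0522π²/0.57² ≈ 62.34.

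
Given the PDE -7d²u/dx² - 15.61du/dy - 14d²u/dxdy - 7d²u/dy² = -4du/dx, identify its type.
Rewriting in standard form: -7d²u/dx² - 14d²u/dxdy - 7d²u/dy² + 4du/dx - 15.61du/dy = 0. The second-order coefficients are A = -7, B = -14, C = -7. Since B² - 4AC = 0 = 0, this is a parabolic PDE.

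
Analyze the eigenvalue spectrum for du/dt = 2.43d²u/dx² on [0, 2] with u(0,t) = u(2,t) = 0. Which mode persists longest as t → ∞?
Eigenvalues: λₙ = 2.43n²π²/2².
First three modes:
  n=1: λ₁ = 2.43π²/2² ≈ 5.996
  n=2: λ₂ = 9.72π²/2² ≈ 23.983 (4× faster decay)
  n=3: λ₃ = 21.87π²/2² ≈ 53.962 (9× faster decay)
As t → ∞, higher modes decay exponentially faster. The n=1 mode dominates: u ~ c₁ sin(πx/2) e^{-λ₁t}.
Decay rate: λ₁ = 2.43π²/2² ≈ 5.996.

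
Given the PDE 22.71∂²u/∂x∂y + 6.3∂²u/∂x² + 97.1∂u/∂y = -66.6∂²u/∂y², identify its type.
Rewriting in standard form: 6.3∂²u/∂x² + 22.71∂²u/∂x∂y + 66.6∂²u/∂y² + 97.1∂u/∂y = 0. The second-order coefficients are A = 6.3, B = 22.71, C = 66.6. Since B² - 4AC = -1162.5759 < 0, this is an elliptic PDE.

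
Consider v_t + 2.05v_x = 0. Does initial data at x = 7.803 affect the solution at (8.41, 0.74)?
No. Only data at x = 6.893 affects (8.41, 0.74). Advection has one-way propagation along characteristics.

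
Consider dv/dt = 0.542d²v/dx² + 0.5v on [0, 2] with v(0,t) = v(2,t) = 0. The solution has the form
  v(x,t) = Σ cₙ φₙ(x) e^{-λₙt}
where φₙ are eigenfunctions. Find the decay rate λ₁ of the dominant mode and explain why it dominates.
Eigenvalues: λₙ = 0.542n²π²/2² - 0.5.
First three modes:
  n=1: λ₁ = 0.542π²/2² - 0.5 ≈ 0.837
  n=2: λ₂ = 2.168π²/2² - 0.5 ≈ 4.849
  n=3: λ₃ = 4.878π²/2² - 0.5 ≈ 11.536
Since 0.542π²/2² ≈ 1.337 > 0.5, all λₙ > 0.
The n=1 mode decays slowest → dominates as t → ∞.
Asymptotic: v ~ c₁ sin(πx/2) e^{-λ₁t} with decay rate λ₁ ≈ 0.837.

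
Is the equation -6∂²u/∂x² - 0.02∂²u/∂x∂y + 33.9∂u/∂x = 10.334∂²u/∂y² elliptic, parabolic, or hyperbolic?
Rewriting in standard form: -6∂²u/∂x² - 0.02∂²u/∂x∂y - 10.334∂²u/∂y² + 33.9∂u/∂x = 0. Computing B² - 4AC with A = -6, B = -0.02, C = -10.334: discriminant = -248.0156 (negative). Answer: elliptic.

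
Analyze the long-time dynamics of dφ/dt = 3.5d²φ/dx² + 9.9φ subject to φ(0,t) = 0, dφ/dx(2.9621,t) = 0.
Long-time behavior: φ grows unboundedly. Reaction dominates diffusion (r=9.9 > κπ²/(4L²)≈0.98); solution grows exponentially.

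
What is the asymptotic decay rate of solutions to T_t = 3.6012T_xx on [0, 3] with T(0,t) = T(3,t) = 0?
Eigenvalues: λₙ = 3.6012n²π²/3².
First three modes:
  n=1: λ₁ = 3.6012π²/3² ≈ 3.949
  n=2: λ₂ = 14.4048π²/3² ≈ 15.797 (4× faster decay)
  n=3: λ₃ = 32.4108π²/3² ≈ 35.542 (9× faster decay)
As t → ∞, higher modes decay exponentially faster. The n=1 mode dominates: T ~ c₁ sin(πx/3) e^{-λ₁t}.
Decay rate: λ₁ = 3.6012π²/3² ≈ 3.949.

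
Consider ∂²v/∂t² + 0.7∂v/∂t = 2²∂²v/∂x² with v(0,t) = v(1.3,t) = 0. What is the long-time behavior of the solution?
As t → ∞, v → 0. Damping (γ=0.7) dissipates energy; oscillations decay exponentially.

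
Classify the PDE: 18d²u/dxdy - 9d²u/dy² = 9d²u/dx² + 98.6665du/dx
Rewriting in standard form: -9d²u/dx² + 18d²u/dxdy - 9d²u/dy² - 98.6665du/dx = 0. A = -9, B = 18, C = -9. Discriminant B² - 4AC = 0. Since 0 = 0, parabolic.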